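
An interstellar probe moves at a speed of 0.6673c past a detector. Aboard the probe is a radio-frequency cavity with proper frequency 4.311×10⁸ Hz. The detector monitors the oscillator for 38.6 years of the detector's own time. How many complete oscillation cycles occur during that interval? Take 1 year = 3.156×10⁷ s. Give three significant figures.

N = 3.91×10¹⁷

γ = 1/√(1 − 0.6673²) = 1/√0.5547 = 1.343
During 38.6 years of lab time, the oscillator's proper time advances by τ = Δt/γ = 38.6/1.343 = 28.75 years = 9.073×10⁸ s.
N = f × τ = 4.311×10⁸ × 9.073×10⁸ = 3.911×10¹⁷.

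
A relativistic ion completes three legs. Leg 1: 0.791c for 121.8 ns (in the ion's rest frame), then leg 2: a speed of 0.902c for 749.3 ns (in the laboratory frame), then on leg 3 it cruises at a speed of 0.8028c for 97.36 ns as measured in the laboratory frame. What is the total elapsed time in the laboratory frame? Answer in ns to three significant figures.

Δt = 1050 ns

Leg 1: γ = 1/√(1 − 0.791²) = 1/√0.3743 = 1.634; Δt_1 = 1.634 × 121.8 = 199.1 ns.
Leg 2: 749.3 ns is already measured in the laboratory frame.
Leg 3: 97.36 ns is already measured in the laboratory frame.
Total: 199.1 + 749.3 + 97.36 ns.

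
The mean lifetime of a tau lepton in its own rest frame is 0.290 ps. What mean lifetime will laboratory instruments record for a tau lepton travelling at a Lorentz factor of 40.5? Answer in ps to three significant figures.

Δt = 11.7 ps

γ = 40.5
The rest-frame lifetime is the proper time; the lab measures the dilated interval Δt = γτ₀ = 40.50 × 0.290 ps.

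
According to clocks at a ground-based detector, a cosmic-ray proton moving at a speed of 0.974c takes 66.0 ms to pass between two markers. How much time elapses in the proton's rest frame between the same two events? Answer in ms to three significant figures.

γ = 1/√(1 − 0.974²) = 1/√0.05132 = 4.414
The interval measured at a ground-based detector is the dilated one; the clock in the proton's rest frame measures the proper time τ = Δt/γ = 66.0/4.414 ms.

τ = 15.0 ms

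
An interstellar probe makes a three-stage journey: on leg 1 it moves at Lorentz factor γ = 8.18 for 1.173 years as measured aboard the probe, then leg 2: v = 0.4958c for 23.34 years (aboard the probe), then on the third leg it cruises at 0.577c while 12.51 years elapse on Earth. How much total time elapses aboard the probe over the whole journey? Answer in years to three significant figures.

Leg 1: 1.173 years is already measured aboard the probe.
Leg 2: 23.34 years is already measured aboard the probe.
Leg 3: γ = 1/√(1 − 0.577²) = 1/√0.6671 = 1.224; τ_3 = 12.51/1.224 = 10.22 years.
Total: 1.173 + 23.34 + 10.22 years.

τ = 34.7 years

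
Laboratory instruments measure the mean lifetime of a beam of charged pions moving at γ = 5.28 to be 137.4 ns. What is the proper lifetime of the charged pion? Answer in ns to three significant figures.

τ₀ = 26.0 ns

γ = 5.28
The lab-frame lifetime is the dilated interval; the proper lifetime is τ₀ = Δt/γ = 137.4/5.280 ns.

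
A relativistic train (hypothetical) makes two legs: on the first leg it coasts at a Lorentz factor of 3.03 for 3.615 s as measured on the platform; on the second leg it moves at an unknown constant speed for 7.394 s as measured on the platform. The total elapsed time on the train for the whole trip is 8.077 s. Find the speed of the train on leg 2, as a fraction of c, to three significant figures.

Leg 1: γ = 3.03; τ_1 = 3.615/3.030 = 1.193 s.
Leg 2: speed unknown; τ_2 = 7.394/γ_2.
Total proper time: 1.193 + τ_2 = 8.077, so τ_2 = 8.077 − 1.193 = 6.884 s.
γ_2 = 7.394/6.884 = 1.074; β = √(1 − 1/γ²) = √0.1332.

β = 0.365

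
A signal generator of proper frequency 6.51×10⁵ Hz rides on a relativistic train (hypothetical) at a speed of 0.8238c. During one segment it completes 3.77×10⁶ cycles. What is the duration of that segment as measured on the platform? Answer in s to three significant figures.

γ = 1/√(1 − 0.8238²) = 1/√0.3214 = 1.764
Proper time for N cycles: τ = N/f = 3.77×10⁶/(6.51×10⁵) = 5.791×10⁰ s = 5.791 s.
Lab-frame duration Δt = γτ = 1.764 × 5.791 = 10.22 s.

Δt = 10.2 s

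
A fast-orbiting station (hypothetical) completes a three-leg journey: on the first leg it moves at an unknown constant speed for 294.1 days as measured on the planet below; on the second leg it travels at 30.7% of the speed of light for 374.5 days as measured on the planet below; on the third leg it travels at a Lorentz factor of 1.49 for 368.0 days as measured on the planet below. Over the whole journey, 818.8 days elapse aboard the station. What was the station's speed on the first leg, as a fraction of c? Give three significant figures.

β = 0.681

Leg 1: speed unknown; τ_1 = 294.1/γ_1.
Leg 2: β = 0.307; γ = 1/√(1 − 0.307²) = 1/√0.9058 = 1.051; τ_2 = 374.5/1.051 = 356.4 days.
Leg 3: γ = 1.49; τ_3 = 368.0/1.490 = 247.0 days.
Total proper time: τ_1 + 356.4 + 247.0 = 818.8, so τ_1 = 818.8 − 603.4 = 215.4 days.
γ_1 = 294.1/215.4 = 1.365; β = √(1 − 1/γ²) = √0.4636.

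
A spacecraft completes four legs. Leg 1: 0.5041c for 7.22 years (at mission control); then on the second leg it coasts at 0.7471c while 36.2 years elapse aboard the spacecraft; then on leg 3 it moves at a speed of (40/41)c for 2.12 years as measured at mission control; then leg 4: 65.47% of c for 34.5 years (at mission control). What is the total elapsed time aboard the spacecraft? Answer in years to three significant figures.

Leg 1: γ = 1/√(1 − 0.5041²) = 1/√0.7459 = 1.158; τ_1 = 7.22/1.158 = 6.236 years.
Leg 2: 36.2 years is already measured aboard the spacecraft.
Leg 3: γ = 1/√(1 − (40/41)²) = 41/9 ≈ 4.556; τ_3 = 2.12/4.556 = 0.4654 years.
Leg 4: β = 0.6547; γ = 1/√(1 − 0.6547²) = 1/√0.5714 = 1.323; τ_4 = 34.5/1.323 = 26.08 years.
Total: 6.236 + 36.20 + 0.4654 + 26.08 years.

τ = 69.0 years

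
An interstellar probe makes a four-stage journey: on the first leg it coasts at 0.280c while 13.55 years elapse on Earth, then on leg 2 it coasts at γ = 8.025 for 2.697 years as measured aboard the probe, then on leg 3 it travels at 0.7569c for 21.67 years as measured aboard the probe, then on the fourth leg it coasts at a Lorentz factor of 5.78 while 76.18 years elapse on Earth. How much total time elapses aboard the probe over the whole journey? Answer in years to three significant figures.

Leg 1: γ = 1/√(1 − 0.280²) = 25/24 ≈ 1.042; τ_1 = 13.55/1.042 = 13.01 years.
Leg 2: 2.697 years is already measured aboard the probe.
Leg 3: 21.67 years is already measured aboard the probe.
Leg 4: γ = 5.78; τ_4 = 76.18/5.780 = 13.18 years.
Total: 13.01 + 2.697 + 21.67 + 13.18 years.

τ = 50.6 years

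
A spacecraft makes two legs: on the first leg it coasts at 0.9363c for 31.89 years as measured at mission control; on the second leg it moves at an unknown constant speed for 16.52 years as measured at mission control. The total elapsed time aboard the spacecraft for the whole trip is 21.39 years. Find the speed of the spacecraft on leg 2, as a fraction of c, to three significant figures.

β = 0.787

Leg 1: γ = 1/√(1 − 0.9363²) = 1/√0.1233 = 2.847; τ_1 = 31.89/2.847 = 11.20 years.
Leg 2: speed unknown; τ_2 = 16.52/γ_2.
Total proper time: 11.20 + τ_2 = 21.39, so τ_2 = 21.39 − 11.20 = 10.19 years.
γ_2 = 16.52/10.19 = 1.621; β = √(1 − 1/γ²) = √0.6195.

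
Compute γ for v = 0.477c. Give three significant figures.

γ = 1.14

γ = 1/√(1 − 0.477²) = 1/√0.7725 = 1.138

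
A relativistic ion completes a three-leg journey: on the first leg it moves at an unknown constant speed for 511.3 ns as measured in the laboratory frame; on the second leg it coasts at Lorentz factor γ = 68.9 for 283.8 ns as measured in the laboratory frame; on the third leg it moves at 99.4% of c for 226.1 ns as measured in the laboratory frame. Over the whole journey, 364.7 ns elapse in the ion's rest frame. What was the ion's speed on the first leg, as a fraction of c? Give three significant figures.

β = 0.754

Leg 1: speed unknown; τ_1 = 511.3/γ_1.
Leg 2: γ = 68.9; τ_2 = 283.8/68.90 = 4.119 ns.
Leg 3: β = 0.994; γ = 1/√(1 − 0.994²) = 1/√0.01196 = 9.142; τ_3 = 226.1/9.142 = 24.73 ns.
Total proper time: τ_1 + 4.119 + 24.73 = 364.7, so τ_1 = 364.7 − 28.85 = 335.9 ns.
γ_1 = 511.3/335.9 = 1.522; β = √(1 − 1/γ²) = √0.5685.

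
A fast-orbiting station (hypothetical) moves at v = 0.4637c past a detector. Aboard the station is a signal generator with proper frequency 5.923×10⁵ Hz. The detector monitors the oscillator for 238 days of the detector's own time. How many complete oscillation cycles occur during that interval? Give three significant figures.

γ = 1/√(1 − 0.4637²) = 1/√0.7850 = 1.129
During 238 days of lab time, the oscillator's proper time advances by τ = Δt/γ = 238/1.129 = 210.9 days = 1.822×10⁷ s.
N = f × τ = 5.923×10⁵ × 1.822×10⁷ = 1.079×10¹³.

N = 1.08×10¹³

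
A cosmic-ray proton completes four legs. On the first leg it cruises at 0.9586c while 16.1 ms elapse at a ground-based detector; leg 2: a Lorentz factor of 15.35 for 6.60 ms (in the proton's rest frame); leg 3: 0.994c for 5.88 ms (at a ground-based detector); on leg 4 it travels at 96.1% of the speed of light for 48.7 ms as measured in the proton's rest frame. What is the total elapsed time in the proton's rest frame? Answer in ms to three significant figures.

τ = 60.5 ms

Leg 1: γ = 1/√(1 − 0.9586²) = 1/√0.08109 = 3.512; τ_1 = 16.1/3.512 = 4.585 ms.
Leg 2: 6.60 ms is already measured in the proton's rest frame.
Leg 3: γ = 1/√(1 − 0.994²) = 1/√0.01196 = 9.142; τ_3 = 5.88/9.142 = 0.6432 ms.
Leg 4: 48.7 ms is already measured in the proton's rest frame.
Total: 4.585 + 6.600 + 0.6432 + 48.70 ms.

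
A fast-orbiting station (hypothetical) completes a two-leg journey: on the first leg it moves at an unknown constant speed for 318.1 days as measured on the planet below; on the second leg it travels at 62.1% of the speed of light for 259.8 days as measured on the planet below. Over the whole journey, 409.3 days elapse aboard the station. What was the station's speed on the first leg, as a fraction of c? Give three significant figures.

β = 0.763

Leg 1: speed unknown; τ_1 = 318.1/γ_1.
Leg 2: β = 0.621; γ = 1/√(1 − 0.621²) = 1/√0.6144 = 1.276; τ_2 = 259.8/1.276 = 203.6 days.
Total proper time: τ_1 + 203.6 = 409.3, so τ_1 = 409.3 − 203.6 = 205.7 days.
γ_1 = 318.1/205.7 = 1.547; β = √(1 − 1/γ²) = √0.5820.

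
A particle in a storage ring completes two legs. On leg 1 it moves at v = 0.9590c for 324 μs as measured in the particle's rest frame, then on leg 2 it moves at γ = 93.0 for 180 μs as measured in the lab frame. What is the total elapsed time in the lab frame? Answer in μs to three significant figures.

Δt = 1320 μs

Leg 1: γ = 1/√(1 − 0.9590²) = 1/√0.08032 = 3.529; Δt_1 = 3.529 × 324 = 1143 μs.
Leg 2: 180 μs is already measured in the lab frame.
Total: 1143 + 180.0 μs.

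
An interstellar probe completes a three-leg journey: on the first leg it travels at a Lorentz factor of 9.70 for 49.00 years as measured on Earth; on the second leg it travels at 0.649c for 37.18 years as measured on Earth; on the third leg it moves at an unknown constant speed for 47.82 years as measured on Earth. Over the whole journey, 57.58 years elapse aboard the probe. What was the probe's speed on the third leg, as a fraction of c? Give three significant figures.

Leg 1: γ = 9.70; τ_1 = 49.00/9.700 = 5.052 years.
Leg 2: γ = 1/√(1 − 0.649²) = 1/√0.5788 = 1.314; τ_2 = 37.18/1.314 = 28.29 years.
Leg 3: speed unknown; τ_3 = 47.82/γ_3.
Total proper time: 5.052 + 28.29 + τ_3 = 57.58, so τ_3 = 57.58 − 33.34 = 24.24 years.
γ_3 = 47.82/24.24 = 1.973; β = √(1 − 1/γ²) = √0.7430.

β = 0.862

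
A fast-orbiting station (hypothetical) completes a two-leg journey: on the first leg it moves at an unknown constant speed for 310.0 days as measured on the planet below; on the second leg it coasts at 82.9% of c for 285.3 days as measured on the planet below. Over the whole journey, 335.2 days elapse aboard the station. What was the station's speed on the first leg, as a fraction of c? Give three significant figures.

β = 0.824

Leg 1: speed unknown; τ_1 = 310.0/γ_1.
Leg 2: β = 0.829; γ = 1/√(1 − 0.829²) = 1/√0.3128 = 1.788; τ_2 = 285.3/1.788 = 159.6 days.
Total proper time: τ_1 + 159.6 = 335.2, so τ_1 = 335.2 − 159.6 = 175.6 days.
γ_1 = 310.0/175.6 = 1.765; β = √(1 − 1/γ²) = √0.6790.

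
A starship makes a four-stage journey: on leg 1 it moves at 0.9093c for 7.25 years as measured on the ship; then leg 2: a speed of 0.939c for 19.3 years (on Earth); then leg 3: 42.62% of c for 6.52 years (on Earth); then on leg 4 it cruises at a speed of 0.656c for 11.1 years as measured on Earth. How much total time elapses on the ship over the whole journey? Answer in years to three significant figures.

Leg 1: 7.25 years is already measured on the ship.
Leg 2: γ = 1/√(1 − 0.939²) = 1/√0.1183 = 2.908; τ_2 = 19.3/2.908 = 6.638 years.
Leg 3: β = 0.4262; γ = 1/√(1 − 0.4262²) = 1/√0.8184 = 1.105; τ_3 = 6.52/1.105 = 5.898 years.
Leg 4: γ = 1/√(1 − 0.656²) = 1/√0.5697 = 1.325; τ_4 = 11.1/1.325 = 8.378 years.
Total: 7.250 + 6.638 + 5.898 + 8.378 years.

τ = 28.2 years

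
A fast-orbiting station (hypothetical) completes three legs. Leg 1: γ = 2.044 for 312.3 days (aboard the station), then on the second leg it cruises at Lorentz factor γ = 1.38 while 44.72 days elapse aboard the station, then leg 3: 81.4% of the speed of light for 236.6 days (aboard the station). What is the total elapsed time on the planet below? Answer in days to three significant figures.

Leg 1: γ = 2.044; Δt_1 = 2.044 × 312.3 = 638.3 days.
Leg 2: γ = 1.38; Δt_2 = 1.380 × 44.72 = 61.71 days.
Leg 3: β = 0.814; γ = 1/√(1 − 0.814²) = 1/√0.3374 = 1.722; Δt_3 = 1.722 × 236.6 = 407.3 days.
Total: 638.3 + 61.71 + 407.3 days.

Δt = 1110 days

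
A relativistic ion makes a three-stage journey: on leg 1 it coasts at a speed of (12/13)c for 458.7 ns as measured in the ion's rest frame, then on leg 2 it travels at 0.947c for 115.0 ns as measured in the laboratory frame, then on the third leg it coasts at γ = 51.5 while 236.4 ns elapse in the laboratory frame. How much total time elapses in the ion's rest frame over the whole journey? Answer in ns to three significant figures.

Leg 1: 458.7 ns is already measured in the ion's rest frame.
Leg 2: γ = 1/√(1 − 0.947²) = 1/√0.1032 = 3.113; τ_2 = 115.0/3.113 = 36.94 ns.
Leg 3: γ = 51.5; τ_3 = 236.4/51.50 = 4.590 ns.
Total: 458.7 + 36.94 + 4.590 ns.

τ = 500 ns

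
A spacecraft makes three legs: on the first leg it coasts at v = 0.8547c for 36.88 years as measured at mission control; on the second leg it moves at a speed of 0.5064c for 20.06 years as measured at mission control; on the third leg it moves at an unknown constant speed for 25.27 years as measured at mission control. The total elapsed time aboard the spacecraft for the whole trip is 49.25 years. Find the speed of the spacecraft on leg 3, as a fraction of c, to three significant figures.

Leg 1: γ = 1/√(1 − 0.8547²) = 1/√0.2695 = 1.926; τ_1 = 36.88/1.926 = 19.15 years.
Leg 2: γ = 1/√(1 − 0.5064²) = 1/√0.7436 = 1.160; τ_2 = 20.06/1.160 = 17.30 years.
Leg 3: speed unknown; τ_3 = 25.27/γ_3.
Total proper time: 19.15 + 17.30 + τ_3 = 49.25, so τ_3 = 49.25 − 36.44 = 12.81 years.
γ_3 = 25.27/12.81 = 1.973; β = √(1 − 1/γ²) = √0.7431.

β = 0.862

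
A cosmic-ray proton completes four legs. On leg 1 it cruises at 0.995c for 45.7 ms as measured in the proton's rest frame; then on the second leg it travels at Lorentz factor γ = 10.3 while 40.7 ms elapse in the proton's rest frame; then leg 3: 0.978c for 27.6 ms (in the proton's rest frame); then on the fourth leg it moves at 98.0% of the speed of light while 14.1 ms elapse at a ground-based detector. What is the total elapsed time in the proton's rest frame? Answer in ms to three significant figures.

τ = 117 ms

Leg 1: 45.7 ms is already measured in the proton's rest frame.
Leg 2: 40.7 ms is already measured in the proton's rest frame.
Leg 3: 27.6 ms is already measured in the proton's rest frame.
Leg 4: β = 0.980; γ = 1/√(1 − 0.980²) = 1/√0.03960 = 5.025; τ_4 = 14.1/5.025 = 2.806 ms.
Total: 45.70 + 40.70 + 27.60 + 2.806 ms.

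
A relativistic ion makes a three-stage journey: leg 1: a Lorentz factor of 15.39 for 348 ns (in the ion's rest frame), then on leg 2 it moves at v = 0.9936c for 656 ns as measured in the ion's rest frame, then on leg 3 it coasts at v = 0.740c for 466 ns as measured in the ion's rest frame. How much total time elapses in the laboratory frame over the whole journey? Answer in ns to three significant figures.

Leg 1: γ = 15.39; Δt_1 = 15.39 × 348 = 5356 ns.
Leg 2: γ = 1/√(1 − 0.9936²) = 1/√0.01276 = 8.853; Δt_2 = 8.853 × 656 = 5808 ns.
Leg 3: γ = 1/√(1 − 0.740²) = 1/√0.4524 = 1.487; Δt_3 = 1.487 × 466 = 692.8 ns.
Total: 5356 + 5808 + 692.8 ns.

Δt = 1.19×10⁴ ns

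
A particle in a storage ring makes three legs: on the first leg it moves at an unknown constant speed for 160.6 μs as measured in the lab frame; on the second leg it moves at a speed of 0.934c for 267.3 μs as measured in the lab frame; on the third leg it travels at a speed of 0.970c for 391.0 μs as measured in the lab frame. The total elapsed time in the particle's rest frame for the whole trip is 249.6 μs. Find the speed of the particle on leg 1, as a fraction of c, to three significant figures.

β = 0.930

Leg 1: speed unknown; τ_1 = 160.6/γ_1.
Leg 2: γ = 1/√(1 − 0.934²) = 1/√0.1276 = 2.799; τ_2 = 267.3/2.799 = 95.50 μs.
Leg 3: γ = 1/√(1 − 0.970²) = 1/√0.05910 = 4.113; τ_3 = 391.0/4.113 = 95.05 μs.
Total proper time: τ_1 + 95.50 + 95.05 = 249.6, so τ_1 = 249.6 − 190.6 = 59.05 μs.
γ_1 = 160.6/59.05 = 2.720; β = √(1 − 1/γ²) = √0.8648.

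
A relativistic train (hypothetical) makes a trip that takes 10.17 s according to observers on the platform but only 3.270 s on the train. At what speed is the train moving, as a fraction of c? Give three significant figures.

The proper time is measured on the train (both events occur at the train's location); Δt is measured on the platform. γ = Δt/τ = 10.17/3.270 = 3.110.
β = √(1 − 1/γ²) = √(1 − 0.1034) = √0.8966

β = 0.947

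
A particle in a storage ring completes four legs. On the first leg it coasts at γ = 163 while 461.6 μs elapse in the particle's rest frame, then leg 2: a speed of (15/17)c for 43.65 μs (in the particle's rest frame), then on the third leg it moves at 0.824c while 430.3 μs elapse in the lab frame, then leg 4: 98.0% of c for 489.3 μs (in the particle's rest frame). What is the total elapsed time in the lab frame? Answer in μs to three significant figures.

Leg 1: γ = 163; Δt_1 = 163.0 × 461.6 = 7.524×10⁴ μs.
Leg 2: γ = 1/√(1 − (15/17)²) = 17/8 = 2.125; Δt_2 = 2.125 × 43.65 = 92.76 μs.
Leg 3: 430.3 μs is already measured in the lab frame.
Leg 4: β = 0.980; γ = 1/√(1 − 0.980²) = 1/√0.03960 = 5.025; Δt_4 = 5.025 × 489.3 = 2459 μs.
Total: 7.524×10⁴ + 92.76 + 430.3 + 2459 μs.

Δt = 7.82×10⁴ μs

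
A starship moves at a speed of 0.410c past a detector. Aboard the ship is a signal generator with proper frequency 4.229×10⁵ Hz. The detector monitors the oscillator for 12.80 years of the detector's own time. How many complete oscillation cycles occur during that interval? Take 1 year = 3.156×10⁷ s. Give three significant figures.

N = 1.56×10¹⁴

γ = 1/√(1 − 0.410²) = 1/√0.8319 = 1.096
During 12.80 years of lab time, the oscillator's proper time advances by τ = Δt/γ = 12.80/1.096 = 11.67 years = 3.685×10⁸ s.
N = f × τ = 4.229×10⁵ × 3.685×10⁸ = 1.558×10¹⁴.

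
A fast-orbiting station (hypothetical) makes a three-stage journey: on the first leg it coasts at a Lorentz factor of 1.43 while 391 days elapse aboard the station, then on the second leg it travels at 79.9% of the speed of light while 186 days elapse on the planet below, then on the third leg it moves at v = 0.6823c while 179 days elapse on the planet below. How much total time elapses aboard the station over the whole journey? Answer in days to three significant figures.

Leg 1: 391 days is already measured aboard the station.
Leg 2: β = 0.799; γ = 1/√(1 − 0.799²) = 1/√0.3616 = 1.663; τ_2 = 186/1.663 = 111.8 days.
Leg 3: γ = 1/√(1 − 0.6823²) = 1/√0.5345 = 1.368; τ_3 = 179/1.368 = 130.9 days.
Total: 391.0 + 111.8 + 130.9 days.

τ = 634 days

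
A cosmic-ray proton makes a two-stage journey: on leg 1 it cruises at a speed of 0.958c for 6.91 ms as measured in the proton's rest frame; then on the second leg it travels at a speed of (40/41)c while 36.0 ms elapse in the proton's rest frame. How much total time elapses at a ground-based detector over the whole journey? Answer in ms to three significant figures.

Δt = 188 ms

Leg 1: γ = 1/√(1 − 0.958²) = 1/√0.08224 = 3.487; Δt_1 = 3.487 × 6.91 = 24.10 ms.
Leg 2: γ = 1/√(1 − (40/41)²) = 41/9 ≈ 4.556; Δt_2 = 4.556 × 36.0 = 164.0 ms.
Total: 24.10 + 164.0 ms.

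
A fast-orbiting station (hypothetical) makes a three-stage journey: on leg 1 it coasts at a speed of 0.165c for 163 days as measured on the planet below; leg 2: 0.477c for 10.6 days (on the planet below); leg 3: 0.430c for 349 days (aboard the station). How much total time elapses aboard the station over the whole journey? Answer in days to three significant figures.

Leg 1: γ = 1/√(1 − 0.165²) = 1/√0.9728 = 1.014; τ_1 = 163/1.014 = 160.8 days.
Leg 2: γ = 1/√(1 − 0.477²) = 1/√0.7725 = 1.138; τ_2 = 10.6/1.138 = 9.316 days.
Leg 3: 349 days is already measured aboard the station.
Total: 160.8 + 9.316 + 349.0 days.

τ = 519 days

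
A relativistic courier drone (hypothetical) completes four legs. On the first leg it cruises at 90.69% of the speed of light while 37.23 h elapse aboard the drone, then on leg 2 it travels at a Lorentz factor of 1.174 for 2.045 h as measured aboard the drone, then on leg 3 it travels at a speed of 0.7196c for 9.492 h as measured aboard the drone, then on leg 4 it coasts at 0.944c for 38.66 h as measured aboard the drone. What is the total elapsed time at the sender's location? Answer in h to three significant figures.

Δt = 222 h

Leg 1: β = 0.9069; γ = 1/√(1 − 0.9069²) = 1/√0.1775 = 2.373; Δt_1 = 2.373 × 37.23 = 88.36 h.
Leg 2: γ = 1.174; Δt_2 = 1.174 × 2.045 = 2.401 h.
Leg 3: γ = 1/√(1 − 0.7196²) = 1/√0.4822 = 1.440; Δt_3 = 1.440 × 9.492 = 13.67 h.
Leg 4: γ = 1/√(1 − 0.944²) = 1/√0.1089 = 3.031; Δt_4 = 3.031 × 38.66 = 117.2 h.
Total: 88.36 + 2.401 + 13.67 + 117.2 h.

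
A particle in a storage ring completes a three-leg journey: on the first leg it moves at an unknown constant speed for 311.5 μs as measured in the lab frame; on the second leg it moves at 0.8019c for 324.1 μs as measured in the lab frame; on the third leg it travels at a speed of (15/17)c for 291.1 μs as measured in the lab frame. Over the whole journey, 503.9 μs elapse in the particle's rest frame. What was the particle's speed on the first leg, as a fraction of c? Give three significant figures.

Leg 1: speed unknown; τ_1 = 311.5/γ_1.
Leg 2: γ = 1/√(1 − 0.8019²) = 1/√0.3570 = 1.674; τ_2 = 324.1/1.674 = 193.6 μs.
Leg 3: γ = 1/√(1 − (15/17)²) = 17/8 = 2.125; τ_3 = 291.1/2.125 = 137.0 μs.
Total proper time: τ_1 + 193.6 + 137.0 = 503.9, so τ_1 = 503.9 − 330.6 = 173.3 μs.
γ_1 = 311.5/173.3 = 1.798; β = √(1 − 1/γ²) = √0.6906.

β = 0.831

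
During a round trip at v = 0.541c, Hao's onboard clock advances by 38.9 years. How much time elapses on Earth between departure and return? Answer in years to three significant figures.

γ = 1/√(1 − 0.541²) = 1/√0.7073 = 1.189
Earth-frame duration is the dilated interval: Δt = γτ = 1.189 × 38.9 years.

Δt = 46.3 years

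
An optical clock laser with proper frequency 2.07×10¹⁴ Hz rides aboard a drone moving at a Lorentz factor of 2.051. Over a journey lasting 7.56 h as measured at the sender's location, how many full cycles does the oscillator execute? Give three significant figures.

N = 2.75×10¹⁸

γ = 2.051
The oscillator's own cycle count is N = f × τ where τ is the proper time aboard the drone. τ = Δt/γ = 7.56/2.051 = 3.686 h = 1.327×10⁴ s.
N = 2.07×10¹⁴ × 1.327×10⁴ = 2.747×10¹⁸.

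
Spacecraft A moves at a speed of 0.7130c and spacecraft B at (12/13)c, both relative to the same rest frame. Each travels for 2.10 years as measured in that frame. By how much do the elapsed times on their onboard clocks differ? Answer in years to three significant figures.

|τ_A − τ_B| = 0.665 years

A: γ = 1/√(1 − 0.7130²) = 1/√0.4916 = 1.426; τ_A = 2.10/1.426 = 1.472 years.
B: γ = 1/√(1 − (12/13)²) = 13/5 = 2.600; τ_B = 2.10/2.600 = 0.8077 years.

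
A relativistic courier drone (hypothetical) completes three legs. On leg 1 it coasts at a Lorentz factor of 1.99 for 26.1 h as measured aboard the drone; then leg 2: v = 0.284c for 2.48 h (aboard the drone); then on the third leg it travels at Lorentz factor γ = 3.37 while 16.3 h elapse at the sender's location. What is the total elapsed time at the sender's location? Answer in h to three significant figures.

Leg 1: γ = 1.99; Δt_1 = 1.990 × 26.1 = 51.94 h.
Leg 2: γ = 1/√(1 − 0.284²) = 1/√0.9193 = 1.043; Δt_2 = 1.043 × 2.48 = 2.587 h.
Leg 3: 16.3 h is already measured at the sender's location.
Total: 51.94 + 2.587 + 16.30 h.

Δt = 70.8 h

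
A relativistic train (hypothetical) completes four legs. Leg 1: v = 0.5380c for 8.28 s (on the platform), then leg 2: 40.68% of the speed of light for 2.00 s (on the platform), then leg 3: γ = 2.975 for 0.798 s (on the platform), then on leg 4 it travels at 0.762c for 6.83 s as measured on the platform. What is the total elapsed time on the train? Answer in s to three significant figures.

τ = 13.5 s

Leg 1: γ = 1/√(1 − 0.5380²) = 1/√0.7106 = 1.186; τ_1 = 8.28/1.186 = 6.980 s.
Leg 2: β = 0.4068; γ = 1/√(1 − 0.4068²) = 1/√0.8345 = 1.095; τ_2 = 2.00/1.095 = 1.827 s.
Leg 3: γ = 2.975; τ_3 = 0.798/2.975 = 0.2682 s.
Leg 4: γ = 1/√(1 − 0.762²) = 1/√0.4194 = 1.544; τ_4 = 6.83/1.544 = 4.423 s.
Total: 6.980 + 1.827 + 0.2682 + 4.423 s.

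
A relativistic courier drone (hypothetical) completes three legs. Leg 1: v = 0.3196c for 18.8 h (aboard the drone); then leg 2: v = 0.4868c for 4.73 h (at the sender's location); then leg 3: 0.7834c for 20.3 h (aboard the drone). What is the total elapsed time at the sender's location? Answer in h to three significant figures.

Δt = 57.2 h

Leg 1: γ = 1/√(1 − 0.3196²) = 1/√0.8979 = 1.055; Δt_1 = 1.055 × 18.8 = 19.84 h.
Leg 2: 4.73 h is already measured at the sender's location.
Leg 3: γ = 1/√(1 − 0.7834²) = 1/√0.3863 = 1.609; Δt_3 = 1.609 × 20.3 = 32.66 h.
Total: 19.84 + 4.730 + 32.66 h.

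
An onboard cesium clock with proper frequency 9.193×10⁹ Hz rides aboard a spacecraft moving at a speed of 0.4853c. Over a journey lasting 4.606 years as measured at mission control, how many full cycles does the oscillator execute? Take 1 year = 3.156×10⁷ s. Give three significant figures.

γ = 1/√(1 − 0.4853²) = 1/√0.7645 = 1.144
The oscillator's own cycle count is N = f × τ where τ is the proper time aboard the spacecraft. τ = Δt/γ = 4.606/1.144 = 4.027 years = 1.271×10⁸ s.
N = 9.193×10⁹ × 1.271×10⁸ = 1.168×10¹⁸.

N = 1.17×10¹⁸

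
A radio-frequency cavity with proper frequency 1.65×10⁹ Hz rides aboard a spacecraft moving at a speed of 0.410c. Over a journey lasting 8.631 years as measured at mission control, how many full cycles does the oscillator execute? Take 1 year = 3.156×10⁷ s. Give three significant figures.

γ = 1/√(1 − 0.410²) = 1/√0.8319 = 1.096
The oscillator's own cycle count is N = f × τ where τ is the proper time aboard the spacecraft. τ = Δt/γ = 8.631/1.096 = 7.872 years = 2.484×10⁸ s.
N = 1.65×10⁹ × 2.484×10⁸ = 4.099×10¹⁷.

N = 4.10×10¹⁷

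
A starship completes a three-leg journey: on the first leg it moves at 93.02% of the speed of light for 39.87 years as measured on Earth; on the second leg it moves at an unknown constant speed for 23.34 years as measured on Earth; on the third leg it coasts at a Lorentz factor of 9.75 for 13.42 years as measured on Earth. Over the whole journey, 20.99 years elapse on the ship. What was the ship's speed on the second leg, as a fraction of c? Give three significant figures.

β = 0.977

Leg 1: β = 0.9302; γ = 1/√(1 − 0.9302²) = 1/√0.1347 = 2.724; τ_1 = 39.87/2.724 = 14.63 years.
Leg 2: speed unknown; τ_2 = 23.34/γ_2.
Leg 3: γ = 9.75; τ_3 = 13.42/9.750 = 1.376 years.
Total proper time: 14.63 + τ_2 + 1.376 = 20.99, so τ_2 = 20.99 − 16.01 = 4.979 years.
γ_2 = 23.34/4.979 = 4.688; β = √(1 − 1/γ²) = √0.9545.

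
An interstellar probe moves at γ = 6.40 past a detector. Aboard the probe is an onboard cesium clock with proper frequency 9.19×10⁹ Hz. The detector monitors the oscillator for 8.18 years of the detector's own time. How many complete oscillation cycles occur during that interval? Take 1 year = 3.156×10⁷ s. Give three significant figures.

γ = 6.40
During 8.18 years of lab time, the oscillator's proper time advances by τ = Δt/γ = 8.18/6.400 = 1.278 years = 4.034×10⁷ s.
N = f × τ = 9.19×10⁹ × 4.034×10⁷ = 3.707×10¹⁷.

N = 3.71×10¹⁷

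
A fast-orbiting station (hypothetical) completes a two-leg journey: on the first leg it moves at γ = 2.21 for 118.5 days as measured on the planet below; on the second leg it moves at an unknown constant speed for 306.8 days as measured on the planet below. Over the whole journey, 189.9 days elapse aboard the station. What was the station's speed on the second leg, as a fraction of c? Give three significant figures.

Leg 1: γ = 2.21; τ_1 = 118.5/2.210 = 53.62 days.
Leg 2: speed unknown; τ_2 = 306.8/γ_2.
Total proper time: 53.62 + τ_2 = 189.9, so τ_2 = 189.9 − 53.62 = 136.3 days.
γ_2 = 306.8/136.3 = 2.251; β = √(1 − 1/γ²) = √0.8027.

β = 0.896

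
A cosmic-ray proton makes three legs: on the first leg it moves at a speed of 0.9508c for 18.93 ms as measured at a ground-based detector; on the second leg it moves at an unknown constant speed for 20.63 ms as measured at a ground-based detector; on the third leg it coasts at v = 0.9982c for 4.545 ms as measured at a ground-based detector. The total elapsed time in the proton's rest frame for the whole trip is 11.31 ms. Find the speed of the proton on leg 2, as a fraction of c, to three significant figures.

Leg 1: γ = 1/√(1 − 0.9508²) = 1/√0.09598 = 3.228; τ_1 = 18.93/3.228 = 5.865 ms.
Leg 2: speed unknown; τ_2 = 20.63/γ_2.
Leg 3: γ = 1/√(1 − 0.9982²) = 1/√0.003597 = 16.67; τ_3 = 4.545/16.67 = 0.2726 ms.
Total proper time: 5.865 + τ_2 + 0.2726 = 11.31, so τ_2 = 11.31 − 6.137 = 5.173 ms.
γ_2 = 20.63/5.173 = 3.988; β = √(1 − 1/γ²) = √0.9371.

β = 0.968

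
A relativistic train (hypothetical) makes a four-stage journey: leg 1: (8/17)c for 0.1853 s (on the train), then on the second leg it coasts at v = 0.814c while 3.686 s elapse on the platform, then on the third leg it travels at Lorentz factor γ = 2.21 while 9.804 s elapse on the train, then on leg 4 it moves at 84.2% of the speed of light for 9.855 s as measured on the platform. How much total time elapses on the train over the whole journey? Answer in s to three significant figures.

τ = 17.4 s

Leg 1: 0.1853 s is already measured on the train.
Leg 2: γ = 1/√(1 − 0.814²) = 1/√0.3374 = 1.722; τ_2 = 3.686/1.722 = 2.141 s.
Leg 3: 9.804 s is already measured on the train.
Leg 4: β = 0.842; γ = 1/√(1 − 0.842²) = 1/√0.2910 = 1.854; τ_4 = 9.855/1.854 = 5.317 s.
Total: 0.1853 + 2.141 + 9.804 + 5.317 s.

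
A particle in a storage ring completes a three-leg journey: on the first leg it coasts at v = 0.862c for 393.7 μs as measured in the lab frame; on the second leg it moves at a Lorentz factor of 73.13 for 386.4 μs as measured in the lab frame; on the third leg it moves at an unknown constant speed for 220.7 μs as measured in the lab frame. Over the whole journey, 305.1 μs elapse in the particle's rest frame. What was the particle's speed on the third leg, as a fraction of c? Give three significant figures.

β = 0.891

Leg 1: γ = 1/√(1 − 0.862²) = 1/√0.2570 = 1.973; τ_1 = 393.7/1.973 = 199.6 μs.
Leg 2: γ = 73.13; τ_2 = 386.4/73.13 = 5.284 μs.
Leg 3: speed unknown; τ_3 = 220.7/γ_3.
Total proper time: 199.6 + 5.284 + τ_3 = 305.1, so τ_3 = 305.1 − 204.9 = 100.2 μs.
γ_3 = 220.7/100.2 = 2.202; β = √(1 − 1/γ²) = √0.7937.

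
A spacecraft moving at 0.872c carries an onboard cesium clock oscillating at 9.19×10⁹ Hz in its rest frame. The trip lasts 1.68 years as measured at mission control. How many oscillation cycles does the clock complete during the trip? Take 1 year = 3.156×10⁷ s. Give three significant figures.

γ = 1/√(1 − 0.872²) = 1/√0.2396 = 2.043
The oscillator's own cycle count is N = f × τ where τ is the proper time aboard the spacecraft. τ = Δt/γ = 1.68/2.043 = 0.8224 years = 2.595×10⁷ s.
N = 9.19×10⁹ × 2.595×10⁷ = 2.385×10¹⁷.

N = 2.39×10¹⁷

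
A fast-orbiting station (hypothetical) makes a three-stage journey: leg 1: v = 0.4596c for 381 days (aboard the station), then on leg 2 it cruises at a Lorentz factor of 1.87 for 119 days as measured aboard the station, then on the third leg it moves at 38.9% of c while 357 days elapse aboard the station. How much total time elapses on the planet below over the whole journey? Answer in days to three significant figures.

Leg 1: γ = 1/√(1 − 0.4596²) = 1/√0.7888 = 1.126; Δt_1 = 1.126 × 381 = 429.0 days.
Leg 2: γ = 1.87; Δt_2 = 1.870 × 119 = 222.5 days.
Leg 3: β = 0.389; γ = 1/√(1 − 0.389²) = 1/√0.8487 = 1.085; Δt_3 = 1.085 × 357 = 387.5 days.
Total: 429.0 + 222.5 + 387.5 days.

Δt = 1040 days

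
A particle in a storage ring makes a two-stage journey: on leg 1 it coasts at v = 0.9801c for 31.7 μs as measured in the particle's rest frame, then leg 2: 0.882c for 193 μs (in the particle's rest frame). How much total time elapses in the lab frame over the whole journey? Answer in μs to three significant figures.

Leg 1: γ = 1/√(1 − 0.9801²) = 1/√0.03940 = 5.038; Δt_1 = 5.038 × 31.7 = 159.7 μs.
Leg 2: γ = 1/√(1 − 0.882²) = 1/√0.2221 = 2.122; Δt_2 = 2.122 × 193 = 409.5 μs.
Total: 159.7 + 409.5 μs.

Δt = 569 μs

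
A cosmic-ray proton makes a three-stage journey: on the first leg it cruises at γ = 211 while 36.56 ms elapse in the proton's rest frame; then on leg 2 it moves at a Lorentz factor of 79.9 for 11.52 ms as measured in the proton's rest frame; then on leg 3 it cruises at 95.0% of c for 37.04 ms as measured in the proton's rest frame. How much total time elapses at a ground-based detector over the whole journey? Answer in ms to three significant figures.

Δt = 8750 ms

Leg 1: γ = 211; Δt_1 = 211.0 × 36.56 = 7714 ms.
Leg 2: γ = 79.9; Δt_2 = 79.90 × 11.52 = 920.4 ms.
Leg 3: β = 0.950; γ = 1/√(1 − 0.950²) = 1/√0.09750 = 3.203; Δt_3 = 3.203 × 37.04 = 118.6 ms.
Total: 7714 + 920.4 + 118.6 ms.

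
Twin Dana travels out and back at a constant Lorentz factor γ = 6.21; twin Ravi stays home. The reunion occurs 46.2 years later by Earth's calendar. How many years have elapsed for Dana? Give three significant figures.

γ = 6.21
Dana's clock measures proper time along the trip: τ = Δt/γ = 46.2/6.210 years.

τ = 7.44 years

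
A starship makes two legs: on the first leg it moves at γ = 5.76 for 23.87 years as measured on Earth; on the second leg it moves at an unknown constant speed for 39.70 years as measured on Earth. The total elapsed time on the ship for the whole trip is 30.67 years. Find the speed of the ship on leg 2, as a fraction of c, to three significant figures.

β = 0.744

Leg 1: γ = 5.76; τ_1 = 23.87/5.760 = 4.144 years.
Leg 2: speed unknown; τ_2 = 39.70/γ_2.
Total proper time: 4.144 + τ_2 = 30.67, so τ_2 = 30.67 − 4.144 = 26.53 years.
γ_2 = 39.70/26.53 = 1.497; β = √(1 − 1/γ²) = √0.5536.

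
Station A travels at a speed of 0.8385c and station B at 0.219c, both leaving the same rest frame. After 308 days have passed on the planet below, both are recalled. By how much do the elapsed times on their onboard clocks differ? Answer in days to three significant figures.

|τ_A − τ_B| = 133 days

A: γ = 1/√(1 − 0.8385²) = 1/√0.2969 = 1.835; τ_A = 308/1.835 = 167.8 days.
B: γ = 1/√(1 − 0.219²) = 1/√0.9520 = 1.025; τ_B = 308/1.025 = 300.5 days.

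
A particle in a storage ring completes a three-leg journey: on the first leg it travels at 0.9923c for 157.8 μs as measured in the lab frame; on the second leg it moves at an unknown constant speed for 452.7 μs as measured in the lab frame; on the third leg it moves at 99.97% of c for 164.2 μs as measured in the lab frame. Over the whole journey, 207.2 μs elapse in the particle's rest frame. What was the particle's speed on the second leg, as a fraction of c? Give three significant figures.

Leg 1: γ = 1/√(1 − 0.9923²) = 1/√0.01534 = 8.074; τ_1 = 157.8/8.074 = 19.54 μs.
Leg 2: speed unknown; τ_2 = 452.7/γ_2.
Leg 3: β = 0.9997; γ = 1/√(1 − 0.9997²) = 1/√5.999×10⁻⁴ = 40.83; τ_3 = 164.2/40.83 = 4.022 μs.
Total proper time: 19.54 + τ_2 + 4.022 = 207.2, so τ_2 = 207.2 − 23.57 = 183.6 μs.
γ_2 = 452.7/183.6 = 2.465; β = √(1 − 1/γ²) = √0.8355.

β = 0.914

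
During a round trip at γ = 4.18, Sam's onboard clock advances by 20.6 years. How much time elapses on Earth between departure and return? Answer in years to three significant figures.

γ = 4.18
Earth-frame duration is the dilated interval: Δt = γτ = 4.180 × 20.6 years.

Δt = 86.1 years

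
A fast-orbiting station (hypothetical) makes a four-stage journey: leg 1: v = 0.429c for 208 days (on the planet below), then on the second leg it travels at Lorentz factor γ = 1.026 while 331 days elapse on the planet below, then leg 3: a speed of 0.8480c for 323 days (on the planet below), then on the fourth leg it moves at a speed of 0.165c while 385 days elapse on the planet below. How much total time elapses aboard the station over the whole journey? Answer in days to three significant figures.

Leg 1: γ = 1/√(1 − 0.429²) = 1/√0.8160 = 1.107; τ_1 = 208/1.107 = 187.9 days.
Leg 2: γ = 1.026; τ_2 = 331/1.026 = 322.6 days.
Leg 3: γ = 1/√(1 − 0.8480²) = 1/√0.2809 = 1.887; τ_3 = 323/1.887 = 171.2 days.
Leg 4: γ = 1/√(1 − 0.165²) = 1/√0.9728 = 1.014; τ_4 = 385/1.014 = 379.7 days.
Total: 187.9 + 322.6 + 171.2 + 379.7 days.

τ = 1060 days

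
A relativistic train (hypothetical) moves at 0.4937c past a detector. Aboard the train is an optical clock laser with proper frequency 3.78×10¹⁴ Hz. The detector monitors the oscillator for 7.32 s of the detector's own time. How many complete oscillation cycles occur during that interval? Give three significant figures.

N = 2.41×10¹⁵

γ = 1/√(1 − 0.4937²) = 1/√0.7563 = 1.150
During 7.32 s of lab time, the oscillator's proper time advances by τ = Δt/γ = 7.32/1.150 = 6.366 s = 6.366×10⁰ s.
N = f × τ = 3.78×10¹⁴ × 6.366×10⁰ = 2.406×10¹⁵.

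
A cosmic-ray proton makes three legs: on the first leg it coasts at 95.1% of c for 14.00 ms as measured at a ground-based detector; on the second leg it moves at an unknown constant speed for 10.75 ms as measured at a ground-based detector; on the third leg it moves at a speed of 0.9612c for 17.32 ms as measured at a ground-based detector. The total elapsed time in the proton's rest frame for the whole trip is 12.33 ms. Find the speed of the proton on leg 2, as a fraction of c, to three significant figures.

β = 0.954

Leg 1: β = 0.951; γ = 1/√(1 − 0.951²) = 1/√0.09560 = 3.234; τ_1 = 14.00/3.234 = 4.329 ms.
Leg 2: speed unknown; τ_2 = 10.75/γ_2.
Leg 3: γ = 1/√(1 − 0.9612²) = 1/√0.07609 = 3.625; τ_3 = 17.32/3.625 = 4.778 ms.
Total proper time: 4.329 + τ_2 + 4.778 = 12.33, so τ_2 = 12.33 − 9.106 = 3.224 ms.
γ_2 = 10.75/3.224 = 3.335; β = √(1 − 1/γ²) = √0.9101.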